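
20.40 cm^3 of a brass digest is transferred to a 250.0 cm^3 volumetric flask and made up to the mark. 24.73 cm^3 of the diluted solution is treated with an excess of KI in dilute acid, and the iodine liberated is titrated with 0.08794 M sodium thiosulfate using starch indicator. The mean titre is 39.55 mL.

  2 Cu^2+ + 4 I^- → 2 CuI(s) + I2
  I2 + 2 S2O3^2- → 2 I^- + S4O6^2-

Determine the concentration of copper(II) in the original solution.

n(S2O3^2-) = 0.03955 × 0.08794 = 3.478 × 10^-3 mol
n(I2) = n(S2O3^2-)/2 = 1.739 × 10^-3 mol
From the 2:1 ratio, n(Cu2+) in the aliquot = 2/1 × 1.739 × 10^-3 = 3.478 × 10^-3 mol
[Cu2+]_dilute = 3.478 × 10^-3 / 0.02473 = 0.1406 mol/L
[Cu2+]_original = 0.1406 × 250.0/20.40 = 1.724 mol/L

1.724 M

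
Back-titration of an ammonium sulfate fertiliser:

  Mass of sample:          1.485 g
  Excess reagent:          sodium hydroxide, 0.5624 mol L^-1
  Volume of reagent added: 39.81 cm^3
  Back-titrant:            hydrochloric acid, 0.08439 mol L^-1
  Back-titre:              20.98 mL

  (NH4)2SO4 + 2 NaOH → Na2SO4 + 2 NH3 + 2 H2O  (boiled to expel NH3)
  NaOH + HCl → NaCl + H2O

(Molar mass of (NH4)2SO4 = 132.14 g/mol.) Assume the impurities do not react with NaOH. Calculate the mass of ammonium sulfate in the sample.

n(NaOH) added = 0.03981 × 0.5624 = 0.02239 mol
n(HCl) used in back-titration = 0.02098 × 0.08439 = 1.771 × 10^-3 mol
n(NaOH) left over = 1.771 × 10^-3 mol (1:1 ratio)
n(NaOH) consumed by analyte = 0.02239 − 1.771 × 10^-3 = 0.02062 mol
From the 1:2 ratio, n((NH4)2SO4) = 1/2 × 0.02062 = 0.01031 mol
mass of (NH4)2SO4 = 0.01031 × 132.14 = 1.362 g

1.362 g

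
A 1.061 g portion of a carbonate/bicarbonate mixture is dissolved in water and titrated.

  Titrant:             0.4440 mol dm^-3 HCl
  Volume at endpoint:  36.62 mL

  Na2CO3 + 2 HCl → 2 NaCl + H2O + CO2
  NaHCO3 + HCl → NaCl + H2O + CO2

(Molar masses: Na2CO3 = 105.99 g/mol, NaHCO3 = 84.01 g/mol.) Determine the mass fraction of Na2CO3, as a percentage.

n(HCl) = 0.03662 × 0.4440 = 0.01626 mol
Let x = n(Na2CO3), y = n(NaHCO3).
Titrant: 2x + 1y = 0.01626;  mass: 105.99x + 84.01y = 1.061
Solving, x = 4.916 × 10^-3 mol, y = 6.427 × 10^-3 mol
mass of Na2CO3 = 4.916 × 10^-3 × 105.99 = 0.5211 g
% Na2CO3 = 0.5211 / 1.061 × 100 = 49.11 %

49.11 %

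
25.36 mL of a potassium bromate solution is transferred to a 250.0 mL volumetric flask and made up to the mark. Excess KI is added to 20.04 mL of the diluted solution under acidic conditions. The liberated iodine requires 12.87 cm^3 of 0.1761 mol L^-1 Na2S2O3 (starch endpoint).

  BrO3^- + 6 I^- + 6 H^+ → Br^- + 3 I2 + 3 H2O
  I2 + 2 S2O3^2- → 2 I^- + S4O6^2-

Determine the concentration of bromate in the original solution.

n(S2O3^2-) = 0.01287 × 0.1761 = 2.266 × 10^-3 mol
n(I2) = n(S2O3^2-)/2 = 1.133 × 10^-3 mol
From the 1:3 ratio, n(BrO3^-) in the aliquot = 1/3 × 1.133 × 10^-3 = 3.777 × 10^-4 mol
[BrO3^-]_dilute = 3.777 × 10^-4 / 0.02004 = 0.01885 mol/L
[BrO3^-]_original = 0.01885 × 250.0/25.36 = 0.1858 mol/L

0.1858 mol/L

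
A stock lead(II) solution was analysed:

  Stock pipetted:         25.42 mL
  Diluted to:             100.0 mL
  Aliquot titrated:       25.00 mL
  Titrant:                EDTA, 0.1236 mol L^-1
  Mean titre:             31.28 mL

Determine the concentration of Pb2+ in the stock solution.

0.6084 mol/L

Pb^2+ + EDTA^4- → [Pb(EDTA)]^2-
n(EDTA) = 0.03128 × 0.1236 = 3.866 × 10^-3 mol
n(Pb2+) in the aliquot = 3.866 × 10^-3 mol (1:1 ratio)
[Pb2+]_dilute = 3.866 × 10^-3 / 0.02500 = 0.1546 mol/L
Dilution factor = 100.0 / 25.42 = 3.934
[Pb2+]_stock = 0.1546 × 3.934 = 0.6084 mol/L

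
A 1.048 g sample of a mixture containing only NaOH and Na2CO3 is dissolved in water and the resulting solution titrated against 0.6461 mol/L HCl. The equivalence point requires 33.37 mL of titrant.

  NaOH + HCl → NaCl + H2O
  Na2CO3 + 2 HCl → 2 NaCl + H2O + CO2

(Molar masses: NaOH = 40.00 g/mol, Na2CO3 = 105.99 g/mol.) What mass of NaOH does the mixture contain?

n(HCl) = 0.03337 × 0.6461 = 0.02156 mol
Let x = n(NaOH), y = n(Na2CO3).
Titrant: 1x + 2y = 0.02156;  mass: 40.00x + 105.99y = 1.048
Solving, x = 7.279 × 10^-3 mol, y = 7.141 × 10^-3 mol
mass of NaOH = 7.279 × 10^-3 × 40.00 = 0.2912 g

0.2912 g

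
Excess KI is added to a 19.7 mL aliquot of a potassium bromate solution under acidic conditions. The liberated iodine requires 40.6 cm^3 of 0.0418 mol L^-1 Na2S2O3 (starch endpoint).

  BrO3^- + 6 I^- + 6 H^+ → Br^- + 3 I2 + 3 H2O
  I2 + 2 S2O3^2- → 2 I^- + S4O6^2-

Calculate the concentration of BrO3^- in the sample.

n(S2O3^2-) = 0.0406 × 0.0418 = 1.70 × 10^-3 mol
n(I2) = n(S2O3^2-)/2 = 8.49 × 10^-4 mol
From the 1:3 ratio, n(BrO3^-) in the aliquot = 1/3 × 8.49 × 10^-4 = 2.83 × 10^-4 mol
[BrO3^-] = 2.83 × 10^-4 / 0.0197 = 0.0144 mol/L

0.0144 mol/L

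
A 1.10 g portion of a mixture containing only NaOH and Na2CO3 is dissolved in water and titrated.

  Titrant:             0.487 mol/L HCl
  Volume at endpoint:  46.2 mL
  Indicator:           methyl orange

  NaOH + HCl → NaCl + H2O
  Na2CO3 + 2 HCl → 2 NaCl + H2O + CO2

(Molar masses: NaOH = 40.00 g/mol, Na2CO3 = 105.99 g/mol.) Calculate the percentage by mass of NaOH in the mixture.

n(HCl) = 0.0462 × 0.487 = 0.0225 mol
Let x = n(NaOH), y = n(Na2CO3).
Titrant: 1x + 2y = 0.0225;  mass: 40.00x + 105.99y = 1.10
Solving, x = 7.11 × 10^-3 mol, y = 7.70 × 10^-3 mol
mass of NaOH = 7.11 × 10^-3 × 40.00 = 0.284 g
% NaOH = 0.284 / 1.10 × 100 = 25.8 %

25.8 %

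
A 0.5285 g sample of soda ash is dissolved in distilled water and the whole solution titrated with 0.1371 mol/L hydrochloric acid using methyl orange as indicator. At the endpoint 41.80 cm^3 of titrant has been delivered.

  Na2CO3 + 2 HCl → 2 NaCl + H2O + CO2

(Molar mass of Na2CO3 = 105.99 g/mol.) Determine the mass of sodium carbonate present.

n(HCl) = 0.04180 L × 0.1371 mol/L = 5.731 × 10^-3 mol
From the 1:2 ratio, n(Na2CO3) = 1/2 × 5.731 × 10^-3 = 2.865 × 10^-3 mol
mass of Na2CO3 = 2.865 × 10^-3 × 105.99 g/mol = 0.3037 g

0.3037 g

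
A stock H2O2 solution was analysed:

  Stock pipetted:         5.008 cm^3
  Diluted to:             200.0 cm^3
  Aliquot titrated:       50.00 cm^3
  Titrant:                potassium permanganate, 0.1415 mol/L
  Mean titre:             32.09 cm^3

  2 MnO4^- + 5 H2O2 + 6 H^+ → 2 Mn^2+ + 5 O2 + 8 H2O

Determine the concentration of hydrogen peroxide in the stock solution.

n(KMnO4) = 0.03209 × 0.1415 = 4.541 × 10^-3 mol
From the 5:2 ratio, n(H2O2) in the aliquot = 5/2 × 4.541 × 10^-3 = 0.01135 mol
[H2O2]_dilute = 0.01135 / 0.05000 = 0.2270 mol/L
Dilution factor = 200.0 / 5.008 = 39.94
[H2O2]_stock = 0.2270 × 39.94 = 9.067 mol/L

9.067 mol/L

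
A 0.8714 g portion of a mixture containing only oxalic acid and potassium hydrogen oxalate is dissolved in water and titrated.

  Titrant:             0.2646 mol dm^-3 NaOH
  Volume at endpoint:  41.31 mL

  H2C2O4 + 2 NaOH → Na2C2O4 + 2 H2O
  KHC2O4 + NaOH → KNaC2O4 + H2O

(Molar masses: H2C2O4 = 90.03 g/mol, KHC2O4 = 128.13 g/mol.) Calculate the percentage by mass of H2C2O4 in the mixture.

32.89 %

n(NaOH) = 0.04131 × 0.2646 = 0.01093 mol
Let x = n(H2C2O4), y = n(KHC2O4).
Titrant: 2x + 1y = 0.01093;  mass: 90.03x + 128.13y = 0.8714
Solving, x = 3.183 × 10^-3 mol, y = 4.564 × 10^-3 mol
mass of H2C2O4 = 3.183 × 10^-3 × 90.03 = 0.2866 g
% H2C2O4 = 0.2866 / 0.8714 × 100 = 32.89 %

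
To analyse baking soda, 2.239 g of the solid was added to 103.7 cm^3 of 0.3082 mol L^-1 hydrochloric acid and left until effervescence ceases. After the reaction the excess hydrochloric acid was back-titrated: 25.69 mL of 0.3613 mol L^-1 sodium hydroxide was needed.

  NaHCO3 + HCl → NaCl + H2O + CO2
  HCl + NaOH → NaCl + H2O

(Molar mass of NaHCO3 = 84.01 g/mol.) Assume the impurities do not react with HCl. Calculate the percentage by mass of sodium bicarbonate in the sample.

85.09 %

n(HCl) added = 0.1037 × 0.3082 = 0.03196 mol
n(NaOH) used in back-titration = 0.02569 × 0.3613 = 9.282 × 10^-3 mol
n(HCl) left over = 9.282 × 10^-3 mol (1:1 ratio)
n(HCl) consumed by analyte = 0.03196 − 9.282 × 10^-3 = 0.02268 mol
n(NaHCO3) = 0.02268 mol (1:1 ratio)
mass of NaHCO3 = 0.02268 × 84.01 = 1.905 g
% NaHCO3 = 1.905 / 2.239 × 100 = 85.09 %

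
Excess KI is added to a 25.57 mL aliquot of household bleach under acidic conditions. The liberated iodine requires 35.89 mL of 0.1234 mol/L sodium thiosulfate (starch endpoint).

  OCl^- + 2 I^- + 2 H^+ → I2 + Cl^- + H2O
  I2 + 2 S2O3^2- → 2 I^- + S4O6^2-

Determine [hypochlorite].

0.08660 mol/L

n(S2O3^2-) = 0.03589 × 0.1234 = 4.429 × 10^-3 mol
n(I2) = n(S2O3^2-)/2 = 2.214 × 10^-3 mol
n(OCl^-) in the aliquot = 2.214 × 10^-3 mol (1:1 ratio)
[OCl^-] = 2.214 × 10^-3 / 0.02557 = 0.08660 mol/L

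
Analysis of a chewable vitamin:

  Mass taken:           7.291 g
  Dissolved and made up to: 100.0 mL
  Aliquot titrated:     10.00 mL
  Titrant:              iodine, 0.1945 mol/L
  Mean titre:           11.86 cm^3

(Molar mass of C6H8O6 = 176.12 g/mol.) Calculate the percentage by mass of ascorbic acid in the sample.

55.72 %

C6H8O6 + I2 → C6H6O6 + 2 HI
n(I2) per titration = 0.01186 × 0.1945 = 2.307 × 10^-3 mol
n(C6H8O6) in each aliquot = 2.307 × 10^-3 mol (1:1 ratio)
n(C6H8O6) in the whole flask = 2.307 × 10^-3 × 100.0/10.00 = 0.02307 mol
mass of C6H8O6 = 0.02307 × 176.12 = 4.063 g
% C6H8O6 = 4.063 / 7.291 × 100 = 55.72 %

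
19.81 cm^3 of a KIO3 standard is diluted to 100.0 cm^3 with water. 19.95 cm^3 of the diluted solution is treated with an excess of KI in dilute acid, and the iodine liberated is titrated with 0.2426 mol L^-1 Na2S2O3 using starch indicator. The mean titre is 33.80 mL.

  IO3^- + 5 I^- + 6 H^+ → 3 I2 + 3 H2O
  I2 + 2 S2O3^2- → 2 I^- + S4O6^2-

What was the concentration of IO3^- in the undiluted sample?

n(S2O3^2-) = 0.03380 × 0.2426 = 8.200 × 10^-3 mol
n(I2) = n(S2O3^2-)/2 = 4.100 × 10^-3 mol
From the 1:3 ratio, n(IO3^-) in the aliquot = 1/3 × 4.100 × 10^-3 = 1.367 × 10^-3 mol
[IO3^-]_dilute = 1.367 × 10^-3 / 0.01995 = 0.06850 mol/L
[IO3^-]_original = 0.06850 × 100.0/19.81 = 0.3458 mol/L

0.3458 mol/L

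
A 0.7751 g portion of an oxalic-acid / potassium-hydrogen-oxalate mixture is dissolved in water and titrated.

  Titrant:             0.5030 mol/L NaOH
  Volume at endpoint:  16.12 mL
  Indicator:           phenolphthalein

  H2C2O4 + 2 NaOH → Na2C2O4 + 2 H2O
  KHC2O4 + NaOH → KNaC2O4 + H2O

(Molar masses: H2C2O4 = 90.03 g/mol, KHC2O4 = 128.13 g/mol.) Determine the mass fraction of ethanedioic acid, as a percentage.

n(NaOH) = 0.01612 × 0.5030 = 8.108 × 10^-3 mol
Let x = n(H2C2O4), y = n(KHC2O4).
Titrant: 2x + 1y = 8.108 × 10^-3;  mass: 90.03x + 128.13y = 0.7751
Solving, x = 1.587 × 10^-3 mol, y = 4.934 × 10^-3 mol
mass of H2C2O4 = 1.587 × 10^-3 × 90.03 = 0.1429 g
% H2C2O4 = 0.1429 / 0.7751 × 100 = 18.43 %

18.43 %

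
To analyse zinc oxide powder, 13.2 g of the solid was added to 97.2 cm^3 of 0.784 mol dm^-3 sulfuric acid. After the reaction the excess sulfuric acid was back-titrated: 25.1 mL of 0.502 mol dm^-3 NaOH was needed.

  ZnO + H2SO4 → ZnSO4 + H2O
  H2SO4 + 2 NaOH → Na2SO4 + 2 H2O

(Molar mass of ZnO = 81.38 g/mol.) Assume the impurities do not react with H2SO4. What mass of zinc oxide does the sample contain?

5.69 g

n(H2SO4) added = 0.0972 × 0.784 = 0.0762 mol
n(NaOH) used in back-titration = 0.0251 × 0.502 = 0.0126 mol
From the 1:2 ratio, n(H2SO4) left over = 1/2 × 0.0126 = 6.30 × 10^-3 mol
n(H2SO4) consumed by analyte = 0.0762 − 6.30 × 10^-3 = 0.0699 mol
n(ZnO) = 0.0699 mol (1:1 ratio)
mass of ZnO = 0.0699 × 81.38 = 5.69 g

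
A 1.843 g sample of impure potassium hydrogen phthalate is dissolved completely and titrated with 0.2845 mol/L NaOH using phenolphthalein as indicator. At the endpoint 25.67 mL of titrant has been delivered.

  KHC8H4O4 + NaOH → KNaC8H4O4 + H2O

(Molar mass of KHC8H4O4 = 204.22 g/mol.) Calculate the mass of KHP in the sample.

1.491 g

n(NaOH) = 0.02567 L × 0.2845 mol/L = 7.303 × 10^-3 mol
n(KHC8H4O4) = 7.303 × 10^-3 mol (1:1 ratio)
mass of KHC8H4O4 = 7.303 × 10^-3 × 204.22 g/mol = 1.491 g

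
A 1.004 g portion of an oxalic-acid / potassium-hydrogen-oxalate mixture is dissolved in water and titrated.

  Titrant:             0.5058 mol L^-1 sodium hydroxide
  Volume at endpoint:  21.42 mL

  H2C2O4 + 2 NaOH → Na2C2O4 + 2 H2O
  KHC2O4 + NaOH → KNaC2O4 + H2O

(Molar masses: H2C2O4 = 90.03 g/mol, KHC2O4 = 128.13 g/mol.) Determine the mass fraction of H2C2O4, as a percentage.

n(NaOH) = 0.02142 × 0.5058 = 0.01083 mol
Let x = n(H2C2O4), y = n(KHC2O4).
Titrant: 2x + 1y = 0.01083;  mass: 90.03x + 128.13y = 1.004
Solving, x = 2.311 × 10^-3 mol, y = 6.212 × 10^-3 mol
mass of H2C2O4 = 2.311 × 10^-3 × 90.03 = 0.2081 g
% H2C2O4 = 0.2081 / 1.004 × 100 = 20.72 %

20.72 %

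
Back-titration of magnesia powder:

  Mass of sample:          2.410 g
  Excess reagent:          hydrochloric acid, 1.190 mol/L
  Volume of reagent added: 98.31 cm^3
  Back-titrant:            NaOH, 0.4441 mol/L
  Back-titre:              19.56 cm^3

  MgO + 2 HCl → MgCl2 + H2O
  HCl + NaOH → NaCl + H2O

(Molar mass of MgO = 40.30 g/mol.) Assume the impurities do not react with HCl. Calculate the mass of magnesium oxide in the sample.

2.182 g

n(HCl) added = 0.09831 × 1.190 = 0.1170 mol
n(NaOH) used in back-titration = 0.01956 × 0.4441 = 8.687 × 10^-3 mol
n(HCl) left over = 8.687 × 10^-3 mol (1:1 ratio)
n(HCl) consumed by analyte = 0.1170 − 8.687 × 10^-3 = 0.1083 mol
From the 1:2 ratio, n(MgO) = 1/2 × 0.1083 = 0.05415 mol
mass of MgO = 0.05415 × 40.30 = 2.182 g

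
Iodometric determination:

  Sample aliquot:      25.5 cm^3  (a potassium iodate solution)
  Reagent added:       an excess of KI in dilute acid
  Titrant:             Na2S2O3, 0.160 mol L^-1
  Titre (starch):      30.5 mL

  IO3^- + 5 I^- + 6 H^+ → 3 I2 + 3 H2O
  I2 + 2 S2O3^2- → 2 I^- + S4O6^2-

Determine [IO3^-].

0.0319 mol/L

n(S2O3^2-) = 0.0305 × 0.160 = 4.88 × 10^-3 mol
n(I2) = n(S2O3^2-)/2 = 2.44 × 10^-3 mol
From the 1:3 ratio, n(IO3^-) in the aliquot = 1/3 × 2.44 × 10^-3 = 8.13 × 10^-4 mol
[IO3^-] = 8.13 × 10^-4 / 0.0255 = 0.0319 mol/L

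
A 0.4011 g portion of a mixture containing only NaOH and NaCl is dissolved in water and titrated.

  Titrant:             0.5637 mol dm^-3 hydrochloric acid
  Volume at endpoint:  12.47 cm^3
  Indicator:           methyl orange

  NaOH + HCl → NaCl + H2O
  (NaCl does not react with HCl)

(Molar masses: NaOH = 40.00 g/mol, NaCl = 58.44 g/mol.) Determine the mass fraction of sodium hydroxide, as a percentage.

n(HCl) = 0.01247 × 0.5637 = 7.029 × 10^-3 mol
Let x = n(NaOH), y = n(NaCl).
Titrant: 1x = 7.029 × 10^-3;  mass: 40.00x + 58.44y = 0.4011
Solving, x = 7.029 × 10^-3 mol, y = 2.052 × 10^-3 mol
mass of NaOH = 7.029 × 10^-3 × 40.00 = 0.2812 g
% NaOH = 0.2812 / 0.4011 × 100 = 70.10 %

70.10 %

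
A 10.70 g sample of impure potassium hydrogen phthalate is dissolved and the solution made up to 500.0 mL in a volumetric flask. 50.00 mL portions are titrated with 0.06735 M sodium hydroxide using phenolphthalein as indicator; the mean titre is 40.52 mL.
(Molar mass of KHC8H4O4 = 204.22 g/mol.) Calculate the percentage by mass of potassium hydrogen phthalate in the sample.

52.09 %

KHC8H4O4 + NaOH → KNaC8H4O4 + H2O
n(NaOH) per titration = 0.04052 × 0.06735 = 2.729 × 10^-3 mol
n(KHC8H4O4) in each aliquot = 2.729 × 10^-3 mol (1:1 ratio)
n(KHC8H4O4) in the whole flask = 2.729 × 10^-3 × 500.0/50.00 = 0.02729 mol
mass of KHC8H4O4 = 0.02729 × 204.22 = 5.573 g
% KHC8H4O4 = 5.573 / 10.70 × 100 = 52.09 %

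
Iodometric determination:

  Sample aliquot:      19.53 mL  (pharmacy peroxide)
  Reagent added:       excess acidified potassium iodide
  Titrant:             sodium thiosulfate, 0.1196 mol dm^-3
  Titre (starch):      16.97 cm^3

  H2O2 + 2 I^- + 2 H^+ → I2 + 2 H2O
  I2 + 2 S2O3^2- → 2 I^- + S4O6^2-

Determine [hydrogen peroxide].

0.05196 mol/L

n(S2O3^2-) = 0.01697 × 0.1196 = 2.030 × 10^-3 mol
n(I2) = n(S2O3^2-)/2 = 1.015 × 10^-3 mol
n(H2O2) in the aliquot = 1.015 × 10^-3 mol (1:1 ratio)
[H2O2] = 1.015 × 10^-3 / 0.01953 = 0.05196 mol/L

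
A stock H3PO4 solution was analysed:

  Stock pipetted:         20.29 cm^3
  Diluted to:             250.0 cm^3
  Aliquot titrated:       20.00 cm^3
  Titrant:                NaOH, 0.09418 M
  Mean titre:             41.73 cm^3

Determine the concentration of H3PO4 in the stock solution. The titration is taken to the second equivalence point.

H3PO4 + 2 NaOH → Na2HPO4 + 2 H2O
n(NaOH) = 0.04173 × 0.09418 = 3.930 × 10^-3 mol
From the 1:2 ratio, n(H3PO4) in the aliquot = 1/2 × 3.930 × 10^-3 = 1.965 × 10^-3 mol
[H3PO4]_dilute = 1.965 × 10^-3 / 0.02000 = 0.09825 mol/L
Dilution factor = 250.0 / 20.29 = 12.32
[H3PO4]_stock = 0.09825 × 12.32 = 1.211 mol/L

1.211 M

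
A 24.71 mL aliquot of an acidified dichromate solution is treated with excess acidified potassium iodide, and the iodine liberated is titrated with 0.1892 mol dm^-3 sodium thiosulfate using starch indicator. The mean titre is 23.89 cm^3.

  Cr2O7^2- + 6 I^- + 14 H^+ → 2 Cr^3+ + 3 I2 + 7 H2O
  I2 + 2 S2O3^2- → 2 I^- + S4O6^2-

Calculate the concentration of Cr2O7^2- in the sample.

0.03049 mol/L

n(S2O3^2-) = 0.02389 × 0.1892 = 4.520 × 10^-3 mol
n(I2) = n(S2O3^2-)/2 = 2.260 × 10^-3 mol
From the 1:3 ratio, n(Cr2O7^2-) in the aliquot = 1/3 × 2.260 × 10^-3 = 7.533 × 10^-4 mol
[Cr2O7^2-] = 7.533 × 10^-4 / 0.02471 = 0.03049 mol/L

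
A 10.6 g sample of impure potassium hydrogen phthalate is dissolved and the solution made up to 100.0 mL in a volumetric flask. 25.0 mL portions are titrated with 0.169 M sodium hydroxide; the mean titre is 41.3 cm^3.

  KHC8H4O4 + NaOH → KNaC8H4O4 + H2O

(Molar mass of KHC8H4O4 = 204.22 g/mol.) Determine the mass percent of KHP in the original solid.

53.8 %

n(NaOH) per titration = 0.0413 × 0.169 = 6.98 × 10^-3 mol
n(KHC8H4O4) in each aliquot = 6.98 × 10^-3 mol (1:1 ratio)
n(KHC8H4O4) in the whole flask = 6.98 × 10^-3 × 100.0/25.0 = 0.0279 mol
mass of KHC8H4O4 = 0.0279 × 204.22 = 5.70 g
% KHC8H4O4 = 5.70 / 10.6 × 100 = 53.8 %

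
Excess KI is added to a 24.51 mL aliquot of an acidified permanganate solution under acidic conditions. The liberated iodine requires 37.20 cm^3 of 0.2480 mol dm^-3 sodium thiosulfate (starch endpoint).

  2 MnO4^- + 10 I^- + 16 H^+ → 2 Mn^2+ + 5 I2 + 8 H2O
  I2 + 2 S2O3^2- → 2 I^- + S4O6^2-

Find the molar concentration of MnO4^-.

n(S2O3^2-) = 0.03720 × 0.2480 = 9.226 × 10^-3 mol
n(I2) = n(S2O3^2-)/2 = 4.613 × 10^-3 mol
From the 2:5 ratio, n(MnO4^-) in the aliquot = 2/5 × 4.613 × 10^-3 = 1.845 × 10^-3 mol
[MnO4^-] = 1.845 × 10^-3 / 0.02451 = 0.07528 mol/L

0.07528 mol/L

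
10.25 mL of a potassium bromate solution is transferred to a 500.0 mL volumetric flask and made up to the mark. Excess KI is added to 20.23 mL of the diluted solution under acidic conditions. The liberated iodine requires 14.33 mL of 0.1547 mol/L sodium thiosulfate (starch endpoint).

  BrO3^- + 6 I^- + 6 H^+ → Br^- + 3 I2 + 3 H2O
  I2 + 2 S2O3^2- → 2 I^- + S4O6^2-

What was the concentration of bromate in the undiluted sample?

n(S2O3^2-) = 0.01433 × 0.1547 = 2.217 × 10^-3 mol
n(I2) = n(S2O3^2-)/2 = 1.108 × 10^-3 mol
From the 1:3 ratio, n(BrO3^-) in the aliquot = 1/3 × 1.108 × 10^-3 = 3.695 × 10^-4 mol
[BrO3^-]_dilute = 3.695 × 10^-4 / 0.02023 = 0.01826 mol/L
[BrO3^-]_original = 0.01826 × 500.0/10.25 = 0.8909 mol/L

0.8909 mol/L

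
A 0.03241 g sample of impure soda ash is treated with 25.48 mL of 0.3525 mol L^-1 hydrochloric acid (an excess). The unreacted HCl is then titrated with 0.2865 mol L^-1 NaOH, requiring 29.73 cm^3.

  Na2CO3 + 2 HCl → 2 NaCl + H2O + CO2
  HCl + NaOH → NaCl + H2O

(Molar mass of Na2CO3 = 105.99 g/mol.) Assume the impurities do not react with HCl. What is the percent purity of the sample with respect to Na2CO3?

n(HCl) added = 0.02548 × 0.3525 = 8.982 × 10^-3 mol
n(NaOH) used in back-titration = 0.02973 × 0.2865 = 8.518 × 10^-3 mol
n(HCl) left over = 8.518 × 10^-3 mol (1:1 ratio)
n(HCl) consumed by analyte = 8.982 × 10^-3 − 8.518 × 10^-3 = 4.641 × 10^-4 mol
From the 1:2 ratio, n(Na2CO3) = 1/2 × 4.641 × 10^-4 = 2.320 × 10^-4 mol
mass of Na2CO3 = 2.320 × 10^-4 × 105.99 = 0.02459 g
% Na2CO3 = 0.02459 / 0.03241 × 100 = 75.88 %

75.88 %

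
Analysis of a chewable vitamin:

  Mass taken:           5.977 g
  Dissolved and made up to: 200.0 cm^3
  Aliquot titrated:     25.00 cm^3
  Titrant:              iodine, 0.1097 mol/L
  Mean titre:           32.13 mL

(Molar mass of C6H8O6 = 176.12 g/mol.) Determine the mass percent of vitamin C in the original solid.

83.09 %

C6H8O6 + I2 → C6H6O6 + 2 HI
n(I2) per titration = 0.03213 × 0.1097 = 3.525 × 10^-3 mol
n(C6H8O6) in each aliquot = 3.525 × 10^-3 mol (1:1 ratio)
n(C6H8O6) in the whole flask = 3.525 × 10^-3 × 200.0/25.00 = 0.02820 mol
mass of C6H8O6 = 0.02820 × 176.12 = 4.966 g
% C6H8O6 = 4.966 / 5.977 × 100 = 83.09 %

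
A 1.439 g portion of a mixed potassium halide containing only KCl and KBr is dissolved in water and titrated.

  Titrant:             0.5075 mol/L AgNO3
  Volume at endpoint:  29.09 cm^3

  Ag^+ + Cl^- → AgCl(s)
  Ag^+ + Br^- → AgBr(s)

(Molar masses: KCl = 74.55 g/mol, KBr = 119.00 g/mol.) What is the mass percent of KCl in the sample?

37.04 %

n(AgNO3) = 0.02909 × 0.5075 = 0.01476 mol
Let x = n(KCl), y = n(KBr).
Titrant: 1x + 1y = 0.01476;  mass: 74.55x + 119.00y = 1.439
Solving, x = 7.150 × 10^-3 mol, y = 7.613 × 10^-3 mol
mass of KCl = 7.150 × 10^-3 × 74.55 = 0.5330 g
% KCl = 0.5330 / 1.439 × 100 = 37.04 %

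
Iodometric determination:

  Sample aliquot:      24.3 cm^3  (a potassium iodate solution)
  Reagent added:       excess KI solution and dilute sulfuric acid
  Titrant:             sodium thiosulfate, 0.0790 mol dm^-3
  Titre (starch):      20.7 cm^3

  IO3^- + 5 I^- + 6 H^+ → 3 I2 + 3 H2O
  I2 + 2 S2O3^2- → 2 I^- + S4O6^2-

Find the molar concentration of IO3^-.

n(S2O3^2-) = 0.0207 × 0.0790 = 1.64 × 10^-3 mol
n(I2) = n(S2O3^2-)/2 = 8.18 × 10^-4 mol
From the 1:3 ratio, n(IO3^-) in the aliquot = 1/3 × 8.18 × 10^-4 = 2.73 × 10^-4 mol
[IO3^-] = 2.73 × 10^-4 / 0.0243 = 0.0112 mol/L

0.0112 mol/L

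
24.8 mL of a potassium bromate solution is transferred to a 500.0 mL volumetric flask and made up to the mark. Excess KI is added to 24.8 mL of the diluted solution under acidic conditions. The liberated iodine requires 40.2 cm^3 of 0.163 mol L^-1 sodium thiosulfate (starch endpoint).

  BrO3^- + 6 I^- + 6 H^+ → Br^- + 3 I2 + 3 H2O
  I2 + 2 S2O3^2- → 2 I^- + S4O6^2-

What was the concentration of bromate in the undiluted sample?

0.888 mol/L

n(S2O3^2-) = 0.0402 × 0.163 = 6.55 × 10^-3 mol
n(I2) = n(S2O3^2-)/2 = 3.28 × 10^-3 mol
From the 1:3 ratio, n(BrO3^-) in the aliquot = 1/3 × 3.28 × 10^-3 = 1.09 × 10^-3 mol
[BrO3^-]_dilute = 1.09 × 10^-3 / 0.0248 = 0.0440 mol/L
[BrO3^-]_original = 0.0440 × 500.0/24.8 = 0.888 mol/L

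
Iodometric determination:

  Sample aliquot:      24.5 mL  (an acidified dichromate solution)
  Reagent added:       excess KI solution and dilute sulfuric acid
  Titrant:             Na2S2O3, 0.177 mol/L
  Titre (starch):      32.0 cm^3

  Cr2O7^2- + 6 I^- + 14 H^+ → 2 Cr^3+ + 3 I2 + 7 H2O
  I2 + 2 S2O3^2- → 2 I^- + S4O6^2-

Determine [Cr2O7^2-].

n(S2O3^2-) = 0.0320 × 0.177 = 5.66 × 10^-3 mol
n(I2) = n(S2O3^2-)/2 = 2.83 × 10^-3 mol
From the 1:3 ratio, n(Cr2O7^2-) in the aliquot = 1/3 × 2.83 × 10^-3 = 9.44 × 10^-4 mol
[Cr2O7^2-] = 9.44 × 10^-4 / 0.0245 = 0.0385 mol/L

0.0385 mol/L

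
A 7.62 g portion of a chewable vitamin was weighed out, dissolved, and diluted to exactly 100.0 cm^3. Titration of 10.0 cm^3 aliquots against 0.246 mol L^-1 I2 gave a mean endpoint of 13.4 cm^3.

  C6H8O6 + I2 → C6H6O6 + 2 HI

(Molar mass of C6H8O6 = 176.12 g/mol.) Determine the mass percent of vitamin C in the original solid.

n(I2) per titration = 0.0134 × 0.246 = 3.30 × 10^-3 mol
n(C6H8O6) in each aliquot = 3.30 × 10^-3 mol (1:1 ratio)
n(C6H8O6) in the whole flask = 3.30 × 10^-3 × 100.0/10.0 = 0.0330 mol
mass of C6H8O6 = 0.0330 × 176.12 = 5.81 g
% C6H8O6 = 5.81 / 7.62 × 100 = 76.2 %

76.2 %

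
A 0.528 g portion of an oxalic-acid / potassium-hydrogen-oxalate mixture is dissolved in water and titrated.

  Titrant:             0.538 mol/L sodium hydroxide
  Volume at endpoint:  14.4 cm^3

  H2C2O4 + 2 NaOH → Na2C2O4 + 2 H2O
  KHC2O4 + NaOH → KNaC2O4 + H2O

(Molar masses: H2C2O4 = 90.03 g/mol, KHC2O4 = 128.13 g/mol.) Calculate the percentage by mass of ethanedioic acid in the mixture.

47.7 %

n(NaOH) = 0.0144 × 0.538 = 7.75 × 10^-3 mol
Let x = n(H2C2O4), y = n(KHC2O4).
Titrant: 2x + 1y = 7.75 × 10^-3;  mass: 90.03x + 128.13y = 0.528
Solving, x = 2.80 × 10^-3 mol, y = 2.16 × 10^-3 mol
mass of H2C2O4 = 2.80 × 10^-3 × 90.03 = 0.252 g
% H2C2O4 = 0.252 / 0.528 × 100 = 47.7 %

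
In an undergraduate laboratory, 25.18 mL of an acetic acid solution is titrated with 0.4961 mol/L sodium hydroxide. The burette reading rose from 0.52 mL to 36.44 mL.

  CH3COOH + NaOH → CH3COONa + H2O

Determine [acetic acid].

n(NaOH) = 0.03592 L × 0.4961 mol/L = 0.01782 mol
n(CH3COOH) = 0.01782 mol (1:1 mole ratio)
[CH3COOH] = 0.01782 mol / 0.02518 L = 0.7077 mol/L

0.7077 mol/L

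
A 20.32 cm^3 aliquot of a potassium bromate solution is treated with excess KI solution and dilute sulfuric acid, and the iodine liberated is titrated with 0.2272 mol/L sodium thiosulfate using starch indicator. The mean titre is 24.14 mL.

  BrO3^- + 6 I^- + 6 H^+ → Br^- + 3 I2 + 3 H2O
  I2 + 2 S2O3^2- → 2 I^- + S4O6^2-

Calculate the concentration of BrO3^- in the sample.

0.04499 mol/L

n(S2O3^2-) = 0.02414 × 0.2272 = 5.485 × 10^-3 mol
n(I2) = n(S2O3^2-)/2 = 2.742 × 10^-3 mol
From the 1:3 ratio, n(BrO3^-) in the aliquot = 1/3 × 2.742 × 10^-3 = 9.141 × 10^-4 mol
[BrO3^-] = 9.141 × 10^-4 / 0.02032 = 0.04499 mol/L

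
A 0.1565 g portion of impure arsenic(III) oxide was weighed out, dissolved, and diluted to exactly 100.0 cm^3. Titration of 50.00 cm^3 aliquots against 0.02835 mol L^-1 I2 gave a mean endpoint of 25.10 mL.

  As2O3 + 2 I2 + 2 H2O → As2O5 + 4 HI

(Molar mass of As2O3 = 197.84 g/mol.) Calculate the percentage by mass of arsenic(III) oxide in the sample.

89.96 %

n(I2) per titration = 0.02510 × 0.02835 = 7.116 × 10^-4 mol
From the 1:2 ratio, n(As2O3) in each aliquot = 1/2 × 7.116 × 10^-4 = 3.558 × 10^-4 mol
n(As2O3) in the whole flask = 3.558 × 10^-4 × 100.0/50.00 = 7.116 × 10^-4 mol
mass of As2O3 = 7.116 × 10^-4 × 197.84 = 0.1408 g
% As2O3 = 0.1408 / 0.1565 × 100 = 89.96 %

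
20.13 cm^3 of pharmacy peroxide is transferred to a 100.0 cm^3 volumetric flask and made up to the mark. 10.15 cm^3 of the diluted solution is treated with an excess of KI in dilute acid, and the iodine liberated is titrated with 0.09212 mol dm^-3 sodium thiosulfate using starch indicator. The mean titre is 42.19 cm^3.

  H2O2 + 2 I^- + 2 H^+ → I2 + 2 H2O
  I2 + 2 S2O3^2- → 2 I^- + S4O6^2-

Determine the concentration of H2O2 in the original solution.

0.9511 mol/L

n(S2O3^2-) = 0.04219 × 0.09212 = 3.887 × 10^-3 mol
n(I2) = n(S2O3^2-)/2 = 1.943 × 10^-3 mol
n(H2O2) in the aliquot = 1.943 × 10^-3 mol (1:1 ratio)
[H2O2]_dilute = 1.943 × 10^-3 / 0.01015 = 0.1915 mol/L
[H2O2]_original = 0.1915 × 100.0/20.13 = 0.9511 mol/L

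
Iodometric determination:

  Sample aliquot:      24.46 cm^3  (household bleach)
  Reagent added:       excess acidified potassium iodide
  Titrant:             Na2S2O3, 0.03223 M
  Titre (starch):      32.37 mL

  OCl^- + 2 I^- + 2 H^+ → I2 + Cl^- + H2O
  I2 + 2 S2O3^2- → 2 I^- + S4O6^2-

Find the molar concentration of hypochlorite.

n(S2O3^2-) = 0.03237 × 0.03223 = 1.043 × 10^-3 mol
n(I2) = n(S2O3^2-)/2 = 5.216 × 10^-4 mol
n(OCl^-) in the aliquot = 5.216 × 10^-4 mol (1:1 ratio)
[OCl^-] = 5.216 × 10^-4 / 0.02446 = 0.02133 mol/L

0.02133 M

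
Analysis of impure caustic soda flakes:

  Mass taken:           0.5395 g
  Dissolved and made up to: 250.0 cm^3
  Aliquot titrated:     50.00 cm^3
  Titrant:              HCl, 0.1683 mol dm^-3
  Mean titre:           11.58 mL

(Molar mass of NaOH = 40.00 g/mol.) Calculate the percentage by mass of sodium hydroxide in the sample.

72.25 %

NaOH + HCl → NaCl + H2O
n(HCl) per titration = 0.01158 × 0.1683 = 1.949 × 10^-3 mol
n(NaOH) in each aliquot = 1.949 × 10^-3 mol (1:1 ratio)
n(NaOH) in the whole flask = 1.949 × 10^-3 × 250.0/50.00 = 9.745 × 10^-3 mol
mass of NaOH = 9.745 × 10^-3 × 40.00 = 0.3898 g
% NaOH = 0.3898 / 0.5395 × 100 = 72.25 %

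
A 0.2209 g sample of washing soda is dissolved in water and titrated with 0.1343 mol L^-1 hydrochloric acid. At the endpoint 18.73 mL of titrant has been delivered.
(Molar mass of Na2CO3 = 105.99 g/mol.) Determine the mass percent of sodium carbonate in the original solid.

Na2CO3 + 2 HCl → 2 NaCl + H2O + CO2
n(HCl) = 0.01873 L × 0.1343 mol/L = 2.515 × 10^-3 mol
From the 1:2 ratio, n(Na2CO3) = 1/2 × 2.515 × 10^-3 = 1.258 × 10^-3 mol
mass of Na2CO3 = 1.258 × 10^-3 × 105.99 g/mol = 0.1333 g
% Na2CO3 = 0.1333 / 0.2209 × 100 = 60.35 %

60.35 %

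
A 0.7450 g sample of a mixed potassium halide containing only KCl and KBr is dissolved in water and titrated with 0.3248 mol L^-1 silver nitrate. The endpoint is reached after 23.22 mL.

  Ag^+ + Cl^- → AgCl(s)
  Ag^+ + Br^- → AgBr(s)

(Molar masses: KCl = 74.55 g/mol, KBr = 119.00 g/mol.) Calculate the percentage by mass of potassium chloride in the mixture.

n(AgNO3) = 0.02322 × 0.3248 = 7.542 × 10^-3 mol
Let x = n(KCl), y = n(KBr).
Titrant: 1x + 1y = 7.542 × 10^-3;  mass: 74.55x + 119.00y = 0.7450
Solving, x = 3.430 × 10^-3 mol, y = 4.111 × 10^-3 mol
mass of KCl = 3.430 × 10^-3 × 74.55 = 0.2557 g
% KCl = 0.2557 / 0.7450 × 100 = 34.33 %

34.33 %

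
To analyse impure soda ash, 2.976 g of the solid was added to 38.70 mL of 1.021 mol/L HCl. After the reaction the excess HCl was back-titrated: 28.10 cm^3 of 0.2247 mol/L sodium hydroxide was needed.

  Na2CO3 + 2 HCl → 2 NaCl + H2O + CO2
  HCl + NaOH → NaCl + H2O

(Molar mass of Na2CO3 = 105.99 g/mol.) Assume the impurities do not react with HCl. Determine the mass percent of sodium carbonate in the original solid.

59.12 %

n(HCl) added = 0.03870 × 1.021 = 0.03951 mol
n(NaOH) used in back-titration = 0.02810 × 0.2247 = 6.314 × 10^-3 mol
n(HCl) left over = 6.314 × 10^-3 mol (1:1 ratio)
n(HCl) consumed by analyte = 0.03951 − 6.314 × 10^-3 = 0.03320 mol
From the 1:2 ratio, n(Na2CO3) = 1/2 × 0.03320 = 0.01660 mol
mass of Na2CO3 = 0.01660 × 105.99 = 1.759 g
% Na2CO3 = 1.759 / 2.976 × 100 = 59.12 %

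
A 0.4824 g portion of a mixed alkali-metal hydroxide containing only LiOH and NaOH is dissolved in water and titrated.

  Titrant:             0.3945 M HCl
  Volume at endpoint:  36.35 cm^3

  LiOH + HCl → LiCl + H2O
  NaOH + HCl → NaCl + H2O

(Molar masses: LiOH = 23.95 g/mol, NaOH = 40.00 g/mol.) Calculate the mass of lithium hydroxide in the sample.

0.1361 g

n(HCl) = 0.03635 × 0.3945 = 0.01434 mol
Let x = n(LiOH), y = n(NaOH).
Titrant: 1x + 1y = 0.01434;  mass: 23.95x + 40.00y = 0.4824
Solving, x = 5.682 × 10^-3 mol, y = 8.658 × 10^-3 mol
mass of LiOH = 5.682 × 10^-3 × 23.95 = 0.1361 g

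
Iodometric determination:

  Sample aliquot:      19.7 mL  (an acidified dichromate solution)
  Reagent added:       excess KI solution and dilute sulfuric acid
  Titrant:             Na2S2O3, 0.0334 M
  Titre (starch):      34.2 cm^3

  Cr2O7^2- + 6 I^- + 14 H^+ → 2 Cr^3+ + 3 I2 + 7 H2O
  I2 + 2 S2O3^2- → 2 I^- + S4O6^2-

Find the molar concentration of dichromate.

n(S2O3^2-) = 0.0342 × 0.0334 = 1.14 × 10^-3 mol
n(I2) = n(S2O3^2-)/2 = 5.71 × 10^-4 mol
From the 1:3 ratio, n(Cr2O7^2-) in the aliquot = 1/3 × 5.71 × 10^-4 = 1.90 × 10^-4 mol
[Cr2O7^2-] = 1.90 × 10^-4 / 0.0197 = 0.00966 mol/L

0.00966 M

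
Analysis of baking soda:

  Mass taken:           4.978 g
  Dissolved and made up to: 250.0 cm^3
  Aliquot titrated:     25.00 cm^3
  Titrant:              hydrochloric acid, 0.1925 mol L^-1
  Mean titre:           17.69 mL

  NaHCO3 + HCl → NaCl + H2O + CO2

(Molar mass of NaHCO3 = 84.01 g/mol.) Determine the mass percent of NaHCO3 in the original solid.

n(HCl) per titration = 0.01769 × 0.1925 = 3.405 × 10^-3 mol
n(NaHCO3) in each aliquot = 3.405 × 10^-3 mol (1:1 ratio)
n(NaHCO3) in the whole flask = 3.405 × 10^-3 × 250.0/25.00 = 0.03405 mol
mass of NaHCO3 = 0.03405 × 84.01 = 2.861 g
% NaHCO3 = 2.861 / 4.978 × 100 = 57.47 %

57.47 %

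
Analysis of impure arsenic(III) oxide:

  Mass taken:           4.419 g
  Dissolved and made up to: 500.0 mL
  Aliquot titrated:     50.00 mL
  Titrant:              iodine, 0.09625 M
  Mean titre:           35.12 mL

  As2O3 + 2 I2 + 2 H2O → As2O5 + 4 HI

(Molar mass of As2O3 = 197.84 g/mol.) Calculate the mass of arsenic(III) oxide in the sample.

n(I2) per titration = 0.03512 × 0.09625 = 3.380 × 10^-3 mol
From the 1:2 ratio, n(As2O3) in each aliquot = 1/2 × 3.380 × 10^-3 = 1.690 × 10^-3 mol
n(As2O3) in the whole flask = 1.690 × 10^-3 × 500.0/50.00 = 0.01690 mol
mass of As2O3 = 0.01690 × 197.84 = 3.344 g

3.344 g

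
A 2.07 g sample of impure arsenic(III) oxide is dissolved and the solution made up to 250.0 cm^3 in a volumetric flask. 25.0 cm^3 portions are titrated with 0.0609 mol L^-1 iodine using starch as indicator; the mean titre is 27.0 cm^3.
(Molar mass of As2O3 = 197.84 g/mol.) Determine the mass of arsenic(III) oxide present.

1.63 g

As2O3 + 2 I2 + 2 H2O → As2O5 + 4 HI
n(I2) per titration = 0.0270 × 0.0609 = 1.64 × 10^-3 mol
From the 1:2 ratio, n(As2O3) in each aliquot = 1/2 × 1.64 × 10^-3 = 8.22 × 10^-4 mol
n(As2O3) in the whole flask = 8.22 × 10^-4 × 250.0/25.0 = 8.22 × 10^-3 mol
mass of As2O3 = 8.22 × 10^-3 × 197.84 = 1.63 g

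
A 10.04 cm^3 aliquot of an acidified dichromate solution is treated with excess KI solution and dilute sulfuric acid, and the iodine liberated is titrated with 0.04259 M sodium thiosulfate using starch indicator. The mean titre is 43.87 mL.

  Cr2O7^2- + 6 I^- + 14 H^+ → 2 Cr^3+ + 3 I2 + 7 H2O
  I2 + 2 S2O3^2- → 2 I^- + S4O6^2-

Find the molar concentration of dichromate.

0.03102 M

n(S2O3^2-) = 0.04387 × 0.04259 = 1.868 × 10^-3 mol
n(I2) = n(S2O3^2-)/2 = 9.342 × 10^-4 mol
From the 1:3 ratio, n(Cr2O7^2-) in the aliquot = 1/3 × 9.342 × 10^-4 = 3.114 × 10^-4 mol
[Cr2O7^2-] = 3.114 × 10^-4 / 0.01004 = 0.03102 mol/L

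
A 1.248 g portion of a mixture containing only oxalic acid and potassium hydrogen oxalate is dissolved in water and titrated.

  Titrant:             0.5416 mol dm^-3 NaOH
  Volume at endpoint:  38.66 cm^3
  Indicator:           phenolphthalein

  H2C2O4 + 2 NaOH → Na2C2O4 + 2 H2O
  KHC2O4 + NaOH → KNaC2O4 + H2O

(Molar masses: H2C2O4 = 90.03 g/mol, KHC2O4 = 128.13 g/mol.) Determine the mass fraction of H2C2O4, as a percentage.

n(NaOH) = 0.03866 × 0.5416 = 0.02094 mol
Let x = n(H2C2O4), y = n(KHC2O4).
Titrant: 2x + 1y = 0.02094;  mass: 90.03x + 128.13y = 1.248
Solving, x = 8.632 × 10^-3 mol, y = 3.675 × 10^-3 mol
mass of H2C2O4 = 8.632 × 10^-3 × 90.03 = 0.7771 g
% H2C2O4 = 0.7771 / 1.248 × 100 = 62.27 %

62.27 %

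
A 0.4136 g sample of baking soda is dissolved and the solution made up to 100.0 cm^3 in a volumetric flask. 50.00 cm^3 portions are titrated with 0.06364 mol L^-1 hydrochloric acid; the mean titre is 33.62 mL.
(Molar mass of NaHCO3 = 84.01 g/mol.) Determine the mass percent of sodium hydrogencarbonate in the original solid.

NaHCO3 + HCl → NaCl + H2O + CO2
n(HCl) per titration = 0.03362 × 0.06364 = 2.140 × 10^-3 mol
n(NaHCO3) in each aliquot = 2.140 × 10^-3 mol (1:1 ratio)
n(NaHCO3) in the whole flask = 2.140 × 10^-3 × 100.0/50.00 = 4.279 × 10^-3 mol
mass of NaHCO3 = 4.279 × 10^-3 × 84.01 = 0.3595 g
% NaHCO3 = 0.3595 / 0.4136 × 100 = 86.92 %

86.92 %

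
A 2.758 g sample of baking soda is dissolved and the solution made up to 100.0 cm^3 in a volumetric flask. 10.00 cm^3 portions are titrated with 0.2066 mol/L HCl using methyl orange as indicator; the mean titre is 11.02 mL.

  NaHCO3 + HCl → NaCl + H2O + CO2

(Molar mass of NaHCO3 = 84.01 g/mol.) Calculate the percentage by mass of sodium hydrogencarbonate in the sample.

n(HCl) per titration = 0.01102 × 0.2066 = 2.277 × 10^-3 mol
n(NaHCO3) in each aliquot = 2.277 × 10^-3 mol (1:1 ratio)
n(NaHCO3) in the whole flask = 2.277 × 10^-3 × 100.0/10.00 = 0.02277 mol
mass of NaHCO3 = 0.02277 × 84.01 = 1.913 g
% NaHCO3 = 1.913 / 2.758 × 100 = 69.35 %

69.35 %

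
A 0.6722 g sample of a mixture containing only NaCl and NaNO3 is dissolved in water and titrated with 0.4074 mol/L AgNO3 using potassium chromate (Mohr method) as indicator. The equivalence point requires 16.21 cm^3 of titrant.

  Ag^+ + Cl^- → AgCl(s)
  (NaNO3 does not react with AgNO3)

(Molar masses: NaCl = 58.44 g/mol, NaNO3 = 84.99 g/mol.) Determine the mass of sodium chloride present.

0.3859 g

n(AgNO3) = 0.01621 × 0.4074 = 6.604 × 10^-3 mol
Let x = n(NaCl), y = n(NaNO3).
Titrant: 1x = 6.604 × 10^-3;  mass: 58.44x + 84.99y = 0.6722
Solving, x = 6.604 × 10^-3 mol, y = 3.368 × 10^-3 mol
mass of NaCl = 6.604 × 10^-3 × 58.44 = 0.3859 g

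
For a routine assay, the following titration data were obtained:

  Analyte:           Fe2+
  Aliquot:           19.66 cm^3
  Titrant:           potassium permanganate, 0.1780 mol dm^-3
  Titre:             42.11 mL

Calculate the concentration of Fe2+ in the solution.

1.906 mol/L

MnO4^- + 5 Fe^2+ + 8 H^+ → Mn^2+ + 5 Fe^3+ + 4 H2O
n(KMnO4) = 0.04211 L × 0.1780 mol/L = 7.496 × 10^-3 mol
From the 5:1 mole ratio, n(Fe2+) = 5/1 × 7.496 × 10^-3 = 0.03748 mol
[Fe2+] = 0.03748 mol / 0.01966 L = 1.906 mol/L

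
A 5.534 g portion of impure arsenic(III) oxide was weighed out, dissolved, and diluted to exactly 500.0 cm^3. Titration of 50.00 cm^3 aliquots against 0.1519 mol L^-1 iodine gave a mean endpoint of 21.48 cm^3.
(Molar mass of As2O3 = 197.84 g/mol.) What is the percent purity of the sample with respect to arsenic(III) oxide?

As2O3 + 2 I2 + 2 H2O → As2O5 + 4 HI
n(I2) per titration = 0.02148 × 0.1519 = 3.263 × 10^-3 mol
From the 1:2 ratio, n(As2O3) in each aliquot = 1/2 × 3.263 × 10^-3 = 1.631 × 10^-3 mol
n(As2O3) in the whole flask = 1.631 × 10^-3 × 500.0/50.00 = 0.01631 mol
mass of As2O3 = 0.01631 × 197.84 = 3.228 g
% As2O3 = 3.228 / 5.534 × 100 = 58.32 %

58.32 %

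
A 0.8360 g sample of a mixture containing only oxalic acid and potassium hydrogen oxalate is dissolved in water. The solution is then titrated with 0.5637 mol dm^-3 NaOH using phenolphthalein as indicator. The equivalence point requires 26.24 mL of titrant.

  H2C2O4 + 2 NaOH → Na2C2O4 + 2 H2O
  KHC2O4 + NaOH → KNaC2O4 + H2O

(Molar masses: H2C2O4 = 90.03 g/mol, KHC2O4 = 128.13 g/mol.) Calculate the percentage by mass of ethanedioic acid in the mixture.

n(NaOH) = 0.02624 × 0.5637 = 0.01479 mol
Let x = n(H2C2O4), y = n(KHC2O4).
Titrant: 2x + 1y = 0.01479;  mass: 90.03x + 128.13y = 0.8360
Solving, x = 6.372 × 10^-3 mol, y = 2.047 × 10^-3 mol
mass of H2C2O4 = 6.372 × 10^-3 × 90.03 = 0.5737 g
% H2C2O4 = 0.5737 / 0.8360 × 100 = 68.62 %

68.62 %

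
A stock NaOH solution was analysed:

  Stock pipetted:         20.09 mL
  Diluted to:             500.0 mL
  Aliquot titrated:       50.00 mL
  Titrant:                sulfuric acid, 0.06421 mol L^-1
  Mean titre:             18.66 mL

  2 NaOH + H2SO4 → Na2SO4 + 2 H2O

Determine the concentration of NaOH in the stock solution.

1.193 mol/L

n(H2SO4) = 0.01866 × 0.06421 = 1.198 × 10^-3 mol
From the 2:1 ratio, n(NaOH) in the aliquot = 2/1 × 1.198 × 10^-3 = 2.396 × 10^-3 mol
[NaOH]_dilute = 2.396 × 10^-3 / 0.05000 = 0.04793 mol/L
Dilution factor = 500.0 / 20.09 = 24.89
[NaOH]_stock = 0.04793 × 24.89 = 1.193 mol/L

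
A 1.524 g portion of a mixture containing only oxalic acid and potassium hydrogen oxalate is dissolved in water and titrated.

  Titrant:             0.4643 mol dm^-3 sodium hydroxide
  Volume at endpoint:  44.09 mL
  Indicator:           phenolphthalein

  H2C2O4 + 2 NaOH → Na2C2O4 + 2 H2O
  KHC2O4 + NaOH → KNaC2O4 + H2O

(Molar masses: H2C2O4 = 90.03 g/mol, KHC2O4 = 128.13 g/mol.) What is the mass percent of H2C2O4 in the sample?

39.05 %

n(NaOH) = 0.04409 × 0.4643 = 0.02047 mol
Let x = n(H2C2O4), y = n(KHC2O4).
Titrant: 2x + 1y = 0.02047;  mass: 90.03x + 128.13y = 1.524
Solving, x = 6.611 × 10^-3 mol, y = 7.249 × 10^-3 mol
mass of H2C2O4 = 6.611 × 10^-3 × 90.03 = 0.5952 g
% H2C2O4 = 0.5952 / 1.524 × 100 = 39.05 %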